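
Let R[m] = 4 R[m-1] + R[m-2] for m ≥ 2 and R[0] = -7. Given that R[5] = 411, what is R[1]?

3

Let R[1] = v.
R[2] = -7 + 4v
R[3] = -28 + 17v
R[4] = -119 + 72v
R[5] = -504 + 305v
So -504 + 305v = 411, giving v = 3.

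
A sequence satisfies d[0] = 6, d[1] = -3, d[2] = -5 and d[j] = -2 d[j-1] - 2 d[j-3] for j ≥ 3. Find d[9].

-360

d[3] = -2·(-5) - 2·6 = -2
d[4] = -2·(-2) - 2·(-3) = 10
d[5] = -2·10 - 2·(-5) = -10
d[6] = -2·(-10) - 2·(-2) = 24
d[7] = -2·24 - 2·10 = -68
d[8] = -2·(-68) - 2·(-10) = 156
d[9] = -2·156 - 2·24 = -360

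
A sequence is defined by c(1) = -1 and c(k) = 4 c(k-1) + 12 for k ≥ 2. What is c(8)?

49148

c(2) = 4(-1) + 12 = 8
c(3) = 4(8) + 12 = 44
c(4) = 4(44) + 12 = 188
c(5) = 4(188) + 12 = 764
c(6) = 4(764) + 12 = 3068
c(7) = 4(3068) + 12 = 12284
c(8) = 4(12284) + 12 = 49148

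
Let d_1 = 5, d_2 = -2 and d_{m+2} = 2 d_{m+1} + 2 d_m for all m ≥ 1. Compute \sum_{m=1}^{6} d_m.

117

d_3 = 2(-2) + 2(5) = 6
d_4 = 2(6) + 2(-2) = 8
d_5 = 2(8) + 2(6) = 28
d_6 = 2(28) + 2(8) = 72
Sum = 5 + (-2) + 6 + 8 + 28 + 72 = 117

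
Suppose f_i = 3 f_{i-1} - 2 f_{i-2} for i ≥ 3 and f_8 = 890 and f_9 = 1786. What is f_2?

Rearranging, f_{i-2} = (f_i - 3 f_{i-1}) / -2.
f_7 = (1786 - 3·890) / -2 = -884/-2 = 442
f_6 = (890 - 3·442) / -2 = -436/-2 = 218
f_5 = (442 - 3·218) / -2 = -212/-2 = 106
f_4 = (218 - 3·106) / -2 = -100/-2 = 50
f_3 = (106 - 3·50) / -2 = -44/-2 = 22
f_2 = (50 - 3·22) / -2 = -16/-2 = 8

8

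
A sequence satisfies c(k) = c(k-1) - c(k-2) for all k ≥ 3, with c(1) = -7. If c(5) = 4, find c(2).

-4

Let c(2) = x.
c(3) = 7 + x
c(4) = 7
c(5) = -x
So -x = 4, giving x = -4.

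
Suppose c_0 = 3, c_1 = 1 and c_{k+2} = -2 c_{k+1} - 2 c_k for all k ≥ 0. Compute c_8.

c_2 = -2*1 - 2*3 = -8
c_3 = -2*(-8) - 2*1 = 14
c_4 = -2*14 - 2*(-8) = -12
c_5 = -2*(-12) - 2*14 = -4
c_6 = -2*(-4) - 2*(-12) = 32
c_7 = -2*32 - 2*(-4) = -56
c_8 = -2*(-56) - 2*32 = 48

48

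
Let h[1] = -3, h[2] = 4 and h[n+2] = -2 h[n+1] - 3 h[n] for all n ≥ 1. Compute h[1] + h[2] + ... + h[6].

h[3] = -2·4 - 3·(-3) = 1
h[4] = -2·1 - 3·4 = -14
h[5] = -2·(-14) - 3·1 = 25
h[6] = -2·25 - 3·(-14) = -8
Sum = (-3) + 4 + 1 + (-14) + 25 + (-8) = 5

5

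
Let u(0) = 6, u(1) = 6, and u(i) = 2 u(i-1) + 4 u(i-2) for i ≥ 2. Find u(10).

u(2) = 2(6) + 4(6) = 36
u(3) = 2(36) + 4(6) = 96
u(4) = 2(96) + 4(36) = 336
u(5) = 2(336) + 4(96) = 1056
u(6) = 2(1056) + 4(336) = 3456
u(7) = 2(3456) + 4(1056) = 11136
u(8) = 2(11136) + 4(3456) = 36096
u(9) = 2(36096) + 4(11136) = 116736
u(10) = 2(116736) + 4(36096) = 377856

377856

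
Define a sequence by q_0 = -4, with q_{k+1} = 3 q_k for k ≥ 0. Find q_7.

-8748

q_1 = 3·(-4) = -12
q_2 = 3·(-12) = -36
q_3 = 3·(-36) = -108
q_4 = 3·(-108) = -324
q_5 = 3·(-324) = -972
q_6 = 3·(-972) = -2916
q_7 = 3·(-2916) = -8748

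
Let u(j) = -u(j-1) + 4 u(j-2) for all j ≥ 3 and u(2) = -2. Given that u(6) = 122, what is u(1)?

-5

Let u(1) = y.
u(3) = 2 + 4y
u(4) = -10 - 4y
u(5) = 18 + 20y
u(6) = -58 - 36y
So -58 - 36y = 122, giving y = -5.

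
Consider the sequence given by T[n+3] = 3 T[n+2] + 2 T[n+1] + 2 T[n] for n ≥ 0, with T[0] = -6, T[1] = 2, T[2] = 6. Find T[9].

31274

T[3] = 3*6 + 2*2 + 2*(-6) = 10
T[4] = 3*10 + 2*6 + 2*2 = 46
T[5] = 3*46 + 2*10 + 2*6 = 170
T[6] = 3*170 + 2*46 + 2*10 = 622
T[7] = 3*622 + 2*170 + 2*46 = 2298
T[8] = 3*2298 + 2*622 + 2*170 = 8478
T[9] = 3*8478 + 2*2298 + 2*622 = 31274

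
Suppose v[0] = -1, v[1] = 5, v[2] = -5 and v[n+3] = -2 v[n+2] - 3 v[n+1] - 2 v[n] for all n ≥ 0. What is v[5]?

-3

v[3] = -2·(-5) - 3·5 - 2·(-1) = -3
v[4] = -2·(-3) - 3·(-5) - 2·5 = 11
v[5] = -2·11 - 3·(-3) - 2·(-5) = -3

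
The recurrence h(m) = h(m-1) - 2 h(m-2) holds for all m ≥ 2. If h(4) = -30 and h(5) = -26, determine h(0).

Rearranging, h(m-2) = (h(m) - h(m-1)) / -2.
h(3) = (-26 - (-30)) / -2 = 4/-2 = -2
h(2) = (-30 - (-2)) / -2 = -28/-2 = 14
h(1) = (-2 - 14) / -2 = -16/-2 = 8
h(0) = (14 - 8) / -2 = 6/-2 = -3

-3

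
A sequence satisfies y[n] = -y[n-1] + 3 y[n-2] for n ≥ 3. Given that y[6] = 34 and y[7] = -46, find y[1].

2

Rearranging, y[n-2] = (y[n] + y[n-1]) / 3.
y[5] = (-46 + 34) / 3 = -12/3 = -4
y[4] = (34 + (-4)) / 3 = 30/3 = 10
y[3] = (-4 + 10) / 3 = 6/3 = 2
y[2] = (10 + 2) / 3 = 12/3 = 4
y[1] = (2 + 4) / 3 = 6/3 = 2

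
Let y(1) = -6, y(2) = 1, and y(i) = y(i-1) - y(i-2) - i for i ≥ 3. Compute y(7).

y(3) = 1 - (-6) - 3 = 4
y(4) = 4 - 1 - 4 = -1
y(5) = (-1) - 4 - 5 = -10
y(6) = (-10) - (-1) - 6 = -15
y(7) = (-15) - (-10) - 7 = -12

-12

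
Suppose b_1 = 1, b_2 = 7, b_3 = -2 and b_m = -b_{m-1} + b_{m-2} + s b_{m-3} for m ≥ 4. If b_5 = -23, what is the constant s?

b_4 = 9 + s
b_5 = -11 + 6s
So -11 + 6s = -23, giving s = -2.

-2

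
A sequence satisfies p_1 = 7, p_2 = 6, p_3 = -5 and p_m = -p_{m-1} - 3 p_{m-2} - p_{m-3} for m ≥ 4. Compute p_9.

p_4 = -(-5) - 3*6 - 7 = -20
p_5 = -(-20) - 3*(-5) - 6 = 29
p_6 = -29 - 3*(-20) - (-5) = 36
p_7 = -36 - 3*29 - (-20) = -103
p_8 = -(-103) - 3*36 - 29 = -34
p_9 = -(-34) - 3*(-103) - 36 = 307

307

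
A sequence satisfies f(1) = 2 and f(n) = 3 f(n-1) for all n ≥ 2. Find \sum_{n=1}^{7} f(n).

f(2) = 3(2) = 6
f(3) = 3(6) = 18
f(4) = 3(18) = 54
f(5) = 3(54) = 162
f(6) = 3(162) = 486
f(7) = 3(486) = 1458
Sum = 2 + 6 + 18 + 54 + 162 + 486 + 1458 = 2186

2186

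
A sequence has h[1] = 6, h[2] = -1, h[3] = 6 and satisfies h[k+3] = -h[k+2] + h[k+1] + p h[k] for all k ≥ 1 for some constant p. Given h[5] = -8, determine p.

3

h[4] = -7 + 6p
h[5] = 13 - 7p
So 13 - 7p = -8, giving p = 3.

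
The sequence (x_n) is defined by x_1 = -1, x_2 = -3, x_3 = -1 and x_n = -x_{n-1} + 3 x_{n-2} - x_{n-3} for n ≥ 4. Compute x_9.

335

x_4 = -(-1) + 3·(-3) - (-1) = -7
x_5 = -(-7) + 3·(-1) - (-3) = 7
x_6 = -7 + 3·(-7) - (-1) = -27
x_7 = -(-27) + 3·7 - (-7) = 55
x_8 = -55 + 3·(-27) - 7 = -143
x_9 = -(-143) + 3·55 - (-27) = 335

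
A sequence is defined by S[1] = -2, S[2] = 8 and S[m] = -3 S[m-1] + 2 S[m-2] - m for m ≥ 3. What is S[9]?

S[3] = -3*8 + 2*(-2) - 3 = -31
S[4] = -3*(-31) + 2*8 - 4 = 105
S[5] = -3*105 + 2*(-31) - 5 = -382
S[6] = -3*(-382) + 2*105 - 6 = 1350
S[7] = -3*1350 + 2*(-382) - 7 = -4821
S[8] = -3*(-4821) + 2*1350 - 8 = 17155
S[9] = -3*17155 + 2*(-4821) - 9 = -61116

-61116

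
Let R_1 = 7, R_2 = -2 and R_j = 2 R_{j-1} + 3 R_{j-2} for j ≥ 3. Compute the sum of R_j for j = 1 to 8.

R_3 = 2(-2) + 3(7) = 17
R_4 = 2(17) + 3(-2) = 28
R_5 = 2(28) + 3(17) = 107
R_6 = 2(107) + 3(28) = 298
R_7 = 2(298) + 3(107) = 917
R_8 = 2(917) + 3(298) = 2728
Sum = 7 + (-2) + 17 + 28 + 107 + 298 + 917 + 2728 = 4100

4100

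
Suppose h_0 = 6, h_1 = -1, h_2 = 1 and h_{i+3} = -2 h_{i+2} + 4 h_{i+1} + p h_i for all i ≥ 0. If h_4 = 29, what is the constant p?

h_3 = -6 + 6p
h_4 = 16 - 13p
So 16 - 13p = 29, giving p = -1.

-1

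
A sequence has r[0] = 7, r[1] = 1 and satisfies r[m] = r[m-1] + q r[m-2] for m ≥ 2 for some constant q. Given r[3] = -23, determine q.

-3

r[2] = 1 + 7q
r[3] = 1 + 8q
So 1 + 8q = -23, giving q = -3.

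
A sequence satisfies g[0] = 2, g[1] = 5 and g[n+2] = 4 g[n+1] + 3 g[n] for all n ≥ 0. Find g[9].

g[2] = 4*5 + 3*2 = 26
g[3] = 4*26 + 3*5 = 119
g[4] = 4*119 + 3*26 = 554
g[5] = 4*554 + 3*119 = 2573
g[6] = 4*2573 + 3*554 = 11954
g[7] = 4*11954 + 3*2573 = 55535
g[8] = 4*55535 + 3*11954 = 258002
g[9] = 4*258002 + 3*55535 = 1198613

1198613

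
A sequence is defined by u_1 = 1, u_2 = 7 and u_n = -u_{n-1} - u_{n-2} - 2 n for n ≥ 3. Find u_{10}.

u_3 = -7 - 1 - 6 = -14
u_4 = -(-14) - 7 - 8 = -1
u_5 = -(-1) - (-14) - 10 = 5
u_6 = -5 - (-1) - 12 = -16
u_7 = -(-16) - 5 - 14 = -3
u_8 = -(-3) - (-16) - 16 = 3
u_9 = -3 - (-3) - 18 = -18
u_{10} = -(-18) - 3 - 20 = -5

-5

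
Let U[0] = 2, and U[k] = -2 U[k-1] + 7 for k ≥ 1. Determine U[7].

U[1] = -2(2) + 7 = 3
U[2] = -2(3) + 7 = 1
U[3] = -2(1) + 7 = 5
U[4] = -2(5) + 7 = -3
U[5] = -2(-3) + 7 = 13
U[6] = -2(13) + 7 = -19
U[7] = -2(-19) + 7 = 45

45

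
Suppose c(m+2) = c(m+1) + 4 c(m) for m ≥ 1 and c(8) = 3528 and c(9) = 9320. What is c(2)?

8

Rearranging, c(m-2) = (c(m) - c(m-1)) / 4.
c(7) = (9320 - 3528) / 4 = 5792/4 = 1448
c(6) = (3528 - 1448) / 4 = 2080/4 = 520
c(5) = (1448 - 520) / 4 = 928/4 = 232
c(4) = (520 - 232) / 4 = 288/4 = 72
c(3) = (232 - 72) / 4 = 160/4 = 40
c(2) = (72 - 40) / 4 = 32/4 = 8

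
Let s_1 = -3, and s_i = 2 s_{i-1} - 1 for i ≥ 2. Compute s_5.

-63

s_2 = 2(-3) - 1 = -7
s_3 = 2(-7) - 1 = -15
s_4 = 2(-15) - 1 = -31
s_5 = 2(-31) - 1 = -63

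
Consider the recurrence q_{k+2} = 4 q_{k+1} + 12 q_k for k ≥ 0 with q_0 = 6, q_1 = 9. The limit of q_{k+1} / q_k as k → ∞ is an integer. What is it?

The characteristic equation is r^2 - 4r - 12 = 0, which factors as (r - 6)(r + 2) = 0.
So the roots are 6 and -2. Since |6| > |-2| and the coefficient of 6^k is non-zero, the ratio tends to 6.

6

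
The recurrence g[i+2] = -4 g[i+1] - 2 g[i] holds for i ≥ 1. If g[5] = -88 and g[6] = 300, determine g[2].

3

Rearranging, g[i-2] = (g[i] + 4 g[i-1]) / -2.
g[4] = (300 + 4*(-88)) / -2 = -52/-2 = 26
g[3] = (-88 + 4*26) / -2 = 16/-2 = -8
g[2] = (26 + 4*(-8)) / -2 = -6/-2 = 3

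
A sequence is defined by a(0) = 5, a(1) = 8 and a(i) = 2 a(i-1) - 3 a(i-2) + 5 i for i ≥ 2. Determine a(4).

a(2) = 2(8) - 3(5) + 10 = 11
a(3) = 2(11) - 3(8) + 15 = 13
a(4) = 2(13) - 3(11) + 20 = 13

13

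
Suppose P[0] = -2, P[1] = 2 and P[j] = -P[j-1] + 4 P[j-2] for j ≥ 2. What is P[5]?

130

P[2] = -2 + 4·(-2) = -10
P[3] = -(-10) + 4·2 = 18
P[4] = -18 + 4·(-10) = -58
P[5] = -(-58) + 4·18 = 130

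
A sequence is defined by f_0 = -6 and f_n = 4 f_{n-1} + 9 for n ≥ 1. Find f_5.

f_1 = 4(-6) + 9 = -15
f_2 = 4(-15) + 9 = -51
f_3 = 4(-51) + 9 = -195
f_4 = 4(-195) + 9 = -771
f_5 = 4(-771) + 9 = -3075

-3075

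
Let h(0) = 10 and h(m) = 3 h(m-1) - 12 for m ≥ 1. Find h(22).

125524238442

The fixed point is -12/(1 - 3) = 6, so h(m) - 6 = 3(h(m-1) - 6).
Hence h(m) = 4·3^m + 6.
h(22) = 4·3^{22} + 6 = 4·31381059609 + 6 = 125524238442.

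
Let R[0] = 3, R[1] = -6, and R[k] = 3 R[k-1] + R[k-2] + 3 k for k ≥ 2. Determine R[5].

R[2] = 3·(-6) + 3 + 6 = -9
R[3] = 3·(-9) + (-6) + 9 = -24
R[4] = 3·(-24) + (-9) + 12 = -69
R[5] = 3·(-69) + (-24) + 15 = -216

-216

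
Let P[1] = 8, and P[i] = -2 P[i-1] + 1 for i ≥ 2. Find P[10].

P[2] = -2(8) + 1 = -15
P[3] = -2(-15) + 1 = 31
P[4] = -2(31) + 1 = -61
P[5] = -2(-61) + 1 = 123
P[6] = -2(123) + 1 = -245
P[7] = -2(-245) + 1 = 491
P[8] = -2(491) + 1 = -981
P[9] = -2(-981) + 1 = 1963
P[10] = -2(1963) + 1 = -3925

-3925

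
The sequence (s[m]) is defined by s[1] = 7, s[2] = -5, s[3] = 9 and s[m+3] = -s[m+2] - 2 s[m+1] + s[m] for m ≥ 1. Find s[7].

s[4] = -9 - 2·(-5) + 7 = 8
s[5] = -8 - 2·9 + (-5) = -31
s[6] = -(-31) - 2·8 + 9 = 24
s[7] = -24 - 2·(-31) + 8 = 46

46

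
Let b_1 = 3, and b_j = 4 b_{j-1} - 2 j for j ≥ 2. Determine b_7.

5922

b_2 = 4·3 - 4 = 8
b_3 = 4·8 - 6 = 26
b_4 = 4·26 - 8 = 96
b_5 = 4·96 - 10 = 374
b_6 = 4·374 - 12 = 1484
b_7 = 4·1484 - 14 = 5922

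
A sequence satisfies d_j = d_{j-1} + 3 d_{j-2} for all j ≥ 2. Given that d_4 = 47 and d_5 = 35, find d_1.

-7

Rearranging, d_{j-2} = (d_j - d_{j-1}) / 3.
d_3 = (35 - 47) / 3 = -12/3 = -4
d_2 = (47 - (-4)) / 3 = 51/3 = 17
d_1 = (-4 - 17) / 3 = -21/3 = -7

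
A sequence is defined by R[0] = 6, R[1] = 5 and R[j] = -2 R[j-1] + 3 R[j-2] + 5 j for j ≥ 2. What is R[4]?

R[2] = -2(5) + 3(6) + 10 = 18
R[3] = -2(18) + 3(5) + 15 = -6
R[4] = -2(-6) + 3(18) + 20 = 86

86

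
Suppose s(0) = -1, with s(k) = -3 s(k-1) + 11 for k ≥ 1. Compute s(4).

s(1) = -3·(-1) + 11 = 14
s(2) = -3·14 + 11 = -31
s(3) = -3·(-31) + 11 = 104
s(4) = -3·104 + 11 = -301

-301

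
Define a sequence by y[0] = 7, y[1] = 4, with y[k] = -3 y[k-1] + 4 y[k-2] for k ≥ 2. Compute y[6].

y[2] = -3*4 + 4*7 = 16
y[3] = -3*16 + 4*4 = -32
y[4] = -3*(-32) + 4*16 = 160
y[5] = -3*160 + 4*(-32) = -608
y[6] = -3*(-608) + 4*160 = 2464

2464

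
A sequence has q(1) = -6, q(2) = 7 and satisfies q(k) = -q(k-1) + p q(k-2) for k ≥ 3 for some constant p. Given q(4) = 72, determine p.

q(3) = -7 - 6p
q(4) = 7 + 13p
So 7 + 13p = 72, giving p = 5.

5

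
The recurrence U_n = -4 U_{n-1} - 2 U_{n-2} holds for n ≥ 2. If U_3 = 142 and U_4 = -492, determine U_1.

5

Rearranging, U_{n-2} = (U_n + 4 U_{n-1}) / -2.
U_2 = (-492 + 4*142) / -2 = 76/-2 = -38
U_1 = (142 + 4*(-38)) / -2 = -10/-2 = 5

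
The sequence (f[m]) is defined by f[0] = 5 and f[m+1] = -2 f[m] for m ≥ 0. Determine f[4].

f[1] = -2*5 = -10
f[2] = -2*(-10) = 20
f[3] = -2*20 = -40
f[4] = -2*(-40) = 80

80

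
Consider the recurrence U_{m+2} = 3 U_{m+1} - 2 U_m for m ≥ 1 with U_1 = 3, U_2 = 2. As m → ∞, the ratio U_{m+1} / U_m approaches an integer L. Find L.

The characteristic equation is r^2 - 3r + 2 = 0, which factors as (r - 2)(r - 1) = 0.
So the roots are 2 and 1. Since |2| > |1| and the coefficient of 2^m is non-zero, the ratio tends to 2.

2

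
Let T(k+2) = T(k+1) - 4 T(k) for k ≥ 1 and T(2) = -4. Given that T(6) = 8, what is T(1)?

1

Let T(1) = w.
T(3) = -4 - 4w
T(4) = 12 - 4w
T(5) = 28 + 12w
T(6) = -20 + 28w
So -20 + 28w = 8, giving w = 1.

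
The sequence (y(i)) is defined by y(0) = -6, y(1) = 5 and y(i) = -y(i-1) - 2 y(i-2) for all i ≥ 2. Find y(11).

y(2) = -5 - 2*(-6) = 7
y(3) = -7 - 2*5 = -17
y(4) = -(-17) - 2*7 = 3
y(5) = -3 - 2*(-17) = 31
y(6) = -31 - 2*3 = -37
y(7) = -(-37) - 2*31 = -25
y(8) = -(-25) - 2*(-37) = 99
y(9) = -99 - 2*(-25) = -49
y(10) = -(-49) - 2*99 = -149
y(11) = -(-149) - 2*(-49) = 247

247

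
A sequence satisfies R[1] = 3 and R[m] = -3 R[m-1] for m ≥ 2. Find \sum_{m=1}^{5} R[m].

R[2] = -3*3 = -9
R[3] = -3*(-9) = 27
R[4] = -3*27 = -81
R[5] = -3*(-81) = 243
Sum = 3 + (-9) + 27 + (-81) + 243 = 183

183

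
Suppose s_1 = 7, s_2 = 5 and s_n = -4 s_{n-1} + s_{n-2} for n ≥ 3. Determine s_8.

18321

s_3 = -4*5 + 7 = -13
s_4 = -4*(-13) + 5 = 57
s_5 = -4*57 + (-13) = -241
s_6 = -4*(-241) + 57 = 1021
s_7 = -4*1021 + (-241) = -4325
s_8 = -4*(-4325) + 1021 = 18321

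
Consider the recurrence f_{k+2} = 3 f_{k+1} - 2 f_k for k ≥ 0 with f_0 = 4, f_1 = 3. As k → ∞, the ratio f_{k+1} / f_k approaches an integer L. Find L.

The characteristic equation is r^2 - 3r + 2 = 0, which factors as (r - 2)(r - 1) = 0.
So the roots are 2 and 1. Since |2| > |1| and the coefficient of 2^k is non-zero, the ratio tends to 2.

2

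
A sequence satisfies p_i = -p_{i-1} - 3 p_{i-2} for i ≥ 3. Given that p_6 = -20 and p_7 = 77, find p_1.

Rearranging, p_{i-2} = (p_i + p_{i-1}) / -3.
p_5 = (77 + (-20)) / -3 = 57/-3 = -19
p_4 = (-20 + (-19)) / -3 = -39/-3 = 13
p_3 = (-19 + 13) / -3 = -6/-3 = 2
p_2 = (13 + 2) / -3 = 15/-3 = -5
p_1 = (2 + (-5)) / -3 = -3/-3 = 1

1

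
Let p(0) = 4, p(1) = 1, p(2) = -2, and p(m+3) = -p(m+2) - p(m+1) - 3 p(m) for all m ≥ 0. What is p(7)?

p(3) = -(-2) - 1 - 3·4 = -11
p(4) = -(-11) - (-2) - 3·1 = 10
p(5) = -10 - (-11) - 3·(-2) = 7
p(6) = -7 - 10 - 3·(-11) = 16
p(7) = -16 - 7 - 3·10 = -53

-53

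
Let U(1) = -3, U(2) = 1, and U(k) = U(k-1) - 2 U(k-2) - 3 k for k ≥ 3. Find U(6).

U(3) = 1 - 2*(-3) - 9 = -2
U(4) = (-2) - 2*1 - 12 = -16
U(5) = (-16) - 2*(-2) - 15 = -27
U(6) = (-27) - 2*(-16) - 18 = -13

-13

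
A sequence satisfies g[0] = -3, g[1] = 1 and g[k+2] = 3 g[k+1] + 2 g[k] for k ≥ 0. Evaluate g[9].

-15311

g[2] = 3(1) + 2(-3) = -3
g[3] = 3(-3) + 2(1) = -7
g[4] = 3(-7) + 2(-3) = -27
g[5] = 3(-27) + 2(-7) = -95
g[6] = 3(-95) + 2(-27) = -339
g[7] = 3(-339) + 2(-95) = -1207
g[8] = 3(-1207) + 2(-339) = -4299
g[9] = 3(-4299) + 2(-1207) = -15311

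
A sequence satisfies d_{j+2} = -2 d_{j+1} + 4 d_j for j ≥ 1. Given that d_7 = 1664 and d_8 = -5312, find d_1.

Rearranging, d_{j-2} = (d_j + 2 d_{j-1}) / 4.
d_6 = (-5312 + 2(1664)) / 4 = -1984/4 = -496
d_5 = (1664 + 2(-496)) / 4 = 672/4 = 168
d_4 = (-496 + 2(168)) / 4 = -160/4 = -40
d_3 = (168 + 2(-40)) / 4 = 88/4 = 22
d_2 = (-40 + 2(22)) / 4 = 4/4 = 1
d_1 = (22 + 2(1)) / 4 = 24/4 = 6

6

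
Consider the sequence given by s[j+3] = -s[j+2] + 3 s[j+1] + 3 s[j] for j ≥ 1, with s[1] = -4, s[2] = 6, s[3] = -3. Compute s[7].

s[4] = -(-3) + 3·6 + 3·(-4) = 9
s[5] = -9 + 3·(-3) + 3·6 = 0
s[6] = -0 + 3·9 + 3·(-3) = 18
s[7] = -18 + 3·0 + 3·9 = 9

9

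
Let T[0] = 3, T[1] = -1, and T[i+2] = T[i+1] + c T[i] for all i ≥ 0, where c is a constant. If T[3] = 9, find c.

T[2] = -1 + 3c
T[3] = -1 + 2c
So -1 + 2c = 9, giving c = 5.

5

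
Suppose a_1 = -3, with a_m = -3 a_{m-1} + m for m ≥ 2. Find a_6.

837

a_2 = -3(-3) + 2 = 11
a_3 = -3(11) + 3 = -30
a_4 = -3(-30) + 4 = 94
a_5 = -3(94) + 5 = -277
a_6 = -3(-277) + 6 = 837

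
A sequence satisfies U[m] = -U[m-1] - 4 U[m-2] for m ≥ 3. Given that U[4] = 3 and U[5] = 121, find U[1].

Rearranging, U[m-2] = (U[m] + U[m-1]) / -4.
U[3] = (121 + 3) / -4 = 124/-4 = -31
U[2] = (3 + (-31)) / -4 = -28/-4 = 7
U[1] = (-31 + 7) / -4 = -24/-4 = 6

6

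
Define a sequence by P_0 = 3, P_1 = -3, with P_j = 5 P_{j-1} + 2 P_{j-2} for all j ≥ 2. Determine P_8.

P_2 = 5(-3) + 2(3) = -9
P_3 = 5(-9) + 2(-3) = -51
P_4 = 5(-51) + 2(-9) = -273
P_5 = 5(-273) + 2(-51) = -1467
P_6 = 5(-1467) + 2(-273) = -7881
P_7 = 5(-7881) + 2(-1467) = -42339
P_8 = 5(-42339) + 2(-7881) = -227457

-227457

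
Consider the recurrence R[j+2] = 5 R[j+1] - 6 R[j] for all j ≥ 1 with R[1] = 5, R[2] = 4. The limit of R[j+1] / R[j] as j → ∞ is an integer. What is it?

3

The characteristic equation is r^2 - 5r + 6 = 0, which factors as (r - 3)(r - 2) = 0.
So the roots are 3 and 2. Since |3| > |2| and the coefficient of 3^j is non-zero, the ratio tends to 3.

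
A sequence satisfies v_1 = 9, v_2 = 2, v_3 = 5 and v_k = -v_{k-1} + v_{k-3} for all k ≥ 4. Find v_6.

7

v_4 = -5 + 9 = 4
v_5 = -4 + 2 = -2
v_6 = -(-2) + 5 = 7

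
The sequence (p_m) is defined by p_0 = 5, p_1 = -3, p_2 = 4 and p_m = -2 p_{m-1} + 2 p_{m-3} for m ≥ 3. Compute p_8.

p_3 = -2(4) + 2(5) = 2
p_4 = -2(2) + 2(-3) = -10
p_5 = -2(-10) + 2(4) = 28
p_6 = -2(28) + 2(2) = -52
p_7 = -2(-52) + 2(-10) = 84
p_8 = -2(84) + 2(28) = -112

-112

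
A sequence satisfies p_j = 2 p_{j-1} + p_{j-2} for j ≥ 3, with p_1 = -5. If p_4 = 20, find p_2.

Let p_2 = w.
p_3 = -5 + 2w
p_4 = -10 + 5w
So -10 + 5w = 20, giving w = 6.

6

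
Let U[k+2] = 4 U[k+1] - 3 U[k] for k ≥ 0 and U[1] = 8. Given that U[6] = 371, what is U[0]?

7

Let U[0] = z.
U[2] = 32 - 3z
U[3] = 104 - 12z
U[4] = 320 - 39z
U[5] = 968 - 120z
U[6] = 2912 - 363z
So 2912 - 363z = 371, giving z = 7.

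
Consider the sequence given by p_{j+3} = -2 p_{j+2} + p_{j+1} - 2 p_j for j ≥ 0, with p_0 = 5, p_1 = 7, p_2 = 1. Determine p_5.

-1

p_3 = -2*1 + 7 - 2*5 = -5
p_4 = -2*(-5) + 1 - 2*7 = -3
p_5 = -2*(-3) + (-5) - 2*1 = -1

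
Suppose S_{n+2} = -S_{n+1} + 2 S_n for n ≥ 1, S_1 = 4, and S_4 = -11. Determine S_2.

Let S_2 = x.
S_3 = 8 - x
S_4 = -8 + 3x
So -8 + 3x = -11, giving x = -1.

-1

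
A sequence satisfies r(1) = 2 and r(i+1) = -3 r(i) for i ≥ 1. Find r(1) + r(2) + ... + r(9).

r(2) = -3·2 = -6
r(3) = -3·(-6) = 18
r(4) = -3·18 = -54
r(5) = -3·(-54) = 162
r(6) = -3·162 = -486
r(7) = -3·(-486) = 1458
r(8) = -3·1458 = -4374
r(9) = -3·(-4374) = 13122
Sum = 2 + (-6) + 18 + (-54) + 162 + (-486) + 1458 + (-4374) + 13122 = 9842

9842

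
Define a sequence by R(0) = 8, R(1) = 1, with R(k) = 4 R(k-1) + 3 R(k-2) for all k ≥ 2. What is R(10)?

5457388

R(2) = 4*1 + 3*8 = 28
R(3) = 4*28 + 3*1 = 115
R(4) = 4*115 + 3*28 = 544
R(5) = 4*544 + 3*115 = 2521
R(6) = 4*2521 + 3*544 = 11716
R(7) = 4*11716 + 3*2521 = 54427
R(8) = 4*54427 + 3*11716 = 252856
R(9) = 4*252856 + 3*54427 = 1174705
R(10) = 4*1174705 + 3*252856 = 5457388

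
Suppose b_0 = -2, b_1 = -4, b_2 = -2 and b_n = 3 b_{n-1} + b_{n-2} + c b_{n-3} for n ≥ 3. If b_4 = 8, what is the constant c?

b_3 = -10 - 2c
b_4 = -32 - 10c
So -32 - 10c = 8, giving c = -4.

-4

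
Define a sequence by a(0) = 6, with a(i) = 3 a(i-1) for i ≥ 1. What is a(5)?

a(1) = 3·6 = 18
a(2) = 3·18 = 54
a(3) = 3·54 = 162
a(4) = 3·162 = 486
a(5) = 3·486 = 1458

1458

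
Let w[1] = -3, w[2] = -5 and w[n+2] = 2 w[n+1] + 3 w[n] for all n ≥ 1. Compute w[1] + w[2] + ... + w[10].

w[3] = 2(-5) + 3(-3) = -19
w[4] = 2(-19) + 3(-5) = -53
w[5] = 2(-53) + 3(-19) = -163
w[6] = 2(-163) + 3(-53) = -485
w[7] = 2(-485) + 3(-163) = -1459
w[8] = 2(-1459) + 3(-485) = -4373
w[9] = 2(-4373) + 3(-1459) = -13123
w[10] = 2(-13123) + 3(-4373) = -39365
Sum = (-3) + (-5) + (-19) + (-53) + (-163) + (-485) + (-1459) + (-4373) + (-13123) + (-39365) = -59048

-59048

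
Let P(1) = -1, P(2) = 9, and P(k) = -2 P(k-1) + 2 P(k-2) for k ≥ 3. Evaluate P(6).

428

P(3) = -2·9 + 2·(-1) = -20
P(4) = -2·(-20) + 2·9 = 58
P(5) = -2·58 + 2·(-20) = -156
P(6) = -2·(-156) + 2·58 = 428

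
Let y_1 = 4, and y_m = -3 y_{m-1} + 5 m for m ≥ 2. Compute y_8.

y_2 = -3(4) + 10 = -2
y_3 = -3(-2) + 15 = 21
y_4 = -3(21) + 20 = -43
y_5 = -3(-43) + 25 = 154
y_6 = -3(154) + 30 = -432
y_7 = -3(-432) + 35 = 1331
y_8 = -3(1331) + 40 = -3953

-3953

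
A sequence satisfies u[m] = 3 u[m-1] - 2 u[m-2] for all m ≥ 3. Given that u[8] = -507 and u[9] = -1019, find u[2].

Rearranging, u[m-2] = (u[m] - 3 u[m-1]) / -2.
u[7] = (-1019 - 3(-507)) / -2 = 502/-2 = -251
u[6] = (-507 - 3(-251)) / -2 = 246/-2 = -123
u[5] = (-251 - 3(-123)) / -2 = 118/-2 = -59
u[4] = (-123 - 3(-59)) / -2 = 54/-2 = -27
u[3] = (-59 - 3(-27)) / -2 = 22/-2 = -11
u[2] = (-27 - 3(-11)) / -2 = 6/-2 = -3

-3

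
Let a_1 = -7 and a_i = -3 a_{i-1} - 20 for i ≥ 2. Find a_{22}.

20920706401

The fixed point is -20/(1 + 3) = -5, so a_i + 5 = -3(a_{i-1} + 5).
Hence a_i = -2·(-3)^{i-1} - 5.
a_{22} = -2·(-3)^{21} - 5 = -2·-10460353203 - 5 = 20920706401.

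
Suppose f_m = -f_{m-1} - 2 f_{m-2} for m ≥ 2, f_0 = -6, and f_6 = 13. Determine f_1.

Let f_1 = x.
f_2 = 12 - x
f_3 = -12 - x
f_4 = -12 + 3x
f_5 = 36 - x
f_6 = -12 - 5x
So -12 - 5x = 13, giving x = -5.

-5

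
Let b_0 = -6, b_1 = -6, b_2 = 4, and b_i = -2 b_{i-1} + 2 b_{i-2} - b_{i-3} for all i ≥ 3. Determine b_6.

b_3 = -2*4 + 2*(-6) - (-6) = -14
b_4 = -2*(-14) + 2*4 - (-6) = 42
b_5 = -2*42 + 2*(-14) - 4 = -116
b_6 = -2*(-116) + 2*42 - (-14) = 330

330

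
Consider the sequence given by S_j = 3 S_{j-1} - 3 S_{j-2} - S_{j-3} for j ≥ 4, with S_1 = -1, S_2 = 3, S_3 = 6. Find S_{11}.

S_4 = 3·6 - 3·3 - (-1) = 10
S_5 = 3·10 - 3·6 - 3 = 9
S_6 = 3·9 - 3·10 - 6 = -9
S_7 = 3·(-9) - 3·9 - 10 = -64
S_8 = 3·(-64) - 3·(-9) - 9 = -174
S_9 = 3·(-174) - 3·(-64) - (-9) = -321
S_{10} = 3·(-321) - 3·(-174) - (-64) = -377
S_{11} = 3·(-377) - 3·(-321) - (-174) = 6

6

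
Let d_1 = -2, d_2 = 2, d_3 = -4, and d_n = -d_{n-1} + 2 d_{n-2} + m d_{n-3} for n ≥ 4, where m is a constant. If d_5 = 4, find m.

5

d_4 = 8 - 2m
d_5 = -16 + 4m
So -16 + 4m = 4, giving m = 5.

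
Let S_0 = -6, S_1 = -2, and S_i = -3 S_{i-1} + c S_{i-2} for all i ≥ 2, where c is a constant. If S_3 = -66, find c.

S_2 = 6 - 6c
S_3 = -18 + 16c
So -18 + 16c = -66, giving c = -3.

-3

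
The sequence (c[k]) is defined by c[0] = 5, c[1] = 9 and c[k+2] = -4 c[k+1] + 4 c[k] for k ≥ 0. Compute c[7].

c[2] = -4*9 + 4*5 = -16
c[3] = -4*(-16) + 4*9 = 100
c[4] = -4*100 + 4*(-16) = -464
c[5] = -4*(-464) + 4*100 = 2256
c[6] = -4*2256 + 4*(-464) = -10880
c[7] = -4*(-10880) + 4*2256 = 52544

52544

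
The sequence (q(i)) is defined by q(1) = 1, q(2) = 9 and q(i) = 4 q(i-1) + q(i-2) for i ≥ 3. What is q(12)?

q(3) = 4*9 + 1 = 37
q(4) = 4*37 + 9 = 157
q(5) = 4*157 + 37 = 665
q(6) = 4*665 + 157 = 2817
q(7) = 4*2817 + 665 = 11933
q(8) = 4*11933 + 2817 = 50549
q(9) = 4*50549 + 11933 = 214129
q(10) = 4*214129 + 50549 = 907065
q(11) = 4*907065 + 214129 = 3842389
q(12) = 4*3842389 + 907065 = 16276621

16276621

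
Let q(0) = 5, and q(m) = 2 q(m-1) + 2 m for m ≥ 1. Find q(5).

274

q(1) = 2(5) + 2 = 12
q(2) = 2(12) + 4 = 28
q(3) = 2(28) + 6 = 62
q(4) = 2(62) + 8 = 132
q(5) = 2(132) + 10 = 274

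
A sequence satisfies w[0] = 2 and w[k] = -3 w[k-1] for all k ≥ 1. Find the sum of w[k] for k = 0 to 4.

122

w[1] = -3*2 = -6
w[2] = -3*(-6) = 18
w[3] = -3*18 = -54
w[4] = -3*(-54) = 162
Sum = 2 + (-6) + 18 + (-54) + 162 = 122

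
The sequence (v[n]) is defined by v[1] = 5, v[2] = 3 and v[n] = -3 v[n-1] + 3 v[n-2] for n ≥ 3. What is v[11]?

v[3] = -3·3 + 3·5 = 6
v[4] = -3·6 + 3·3 = -9
v[5] = -3·(-9) + 3·6 = 45
v[6] = -3·45 + 3·(-9) = -162
v[7] = -3·(-162) + 3·45 = 621
v[8] = -3·621 + 3·(-162) = -2349
v[9] = -3·(-2349) + 3·621 = 8910
v[10] = -3·8910 + 3·(-2349) = -33777
v[11] = -3·(-33777) + 3·8910 = 128061

128061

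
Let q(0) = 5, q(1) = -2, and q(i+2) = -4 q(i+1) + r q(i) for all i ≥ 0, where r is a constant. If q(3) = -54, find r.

q(2) = 8 + 5r
q(3) = -32 - 22r
So -32 - 22r = -54, giving r = 1.

1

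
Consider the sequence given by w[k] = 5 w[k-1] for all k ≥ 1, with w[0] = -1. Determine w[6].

w[1] = 5*(-1) = -5
w[2] = 5*(-5) = -25
w[3] = 5*(-25) = -125
w[4] = 5*(-125) = -625
w[5] = 5*(-625) = -3125
w[6] = 5*(-3125) = -15625

-15625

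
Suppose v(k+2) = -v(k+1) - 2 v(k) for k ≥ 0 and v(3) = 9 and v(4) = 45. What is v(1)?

9

Rearranging, v(k-2) = (v(k) + v(k-1)) / -2.
v(2) = (45 + 9) / -2 = 54/-2 = -27
v(1) = (9 + (-27)) / -2 = -18/-2 = 9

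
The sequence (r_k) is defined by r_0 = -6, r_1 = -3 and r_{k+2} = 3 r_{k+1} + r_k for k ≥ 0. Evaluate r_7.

r_2 = 3(-3) + (-6) = -15
r_3 = 3(-15) + (-3) = -48
r_4 = 3(-48) + (-15) = -159
r_5 = 3(-159) + (-48) = -525
r_6 = 3(-525) + (-159) = -1734
r_7 = 3(-1734) + (-525) = -5727

-5727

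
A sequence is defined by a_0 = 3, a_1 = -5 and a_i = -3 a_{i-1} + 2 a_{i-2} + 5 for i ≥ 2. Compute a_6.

a_2 = -3*(-5) + 2*3 + 5 = 26
a_3 = -3*26 + 2*(-5) + 5 = -83
a_4 = -3*(-83) + 2*26 + 5 = 306
a_5 = -3*306 + 2*(-83) + 5 = -1079
a_6 = -3*(-1079) + 2*306 + 5 = 3854

3854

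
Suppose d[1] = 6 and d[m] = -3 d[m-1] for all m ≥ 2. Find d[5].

486

d[2] = -3*6 = -18
d[3] = -3*(-18) = 54
d[4] = -3*54 = -162
d[5] = -3*(-162) = 486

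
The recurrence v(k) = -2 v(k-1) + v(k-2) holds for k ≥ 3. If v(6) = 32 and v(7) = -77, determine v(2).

Rearranging, v(k-2) = v(k) + 2 v(k-1).
v(5) = -77 + 2·32 = -13
v(4) = 32 + 2·(-13) = 6
v(3) = -13 + 2·6 = -1
v(2) = 6 + 2·(-1) = 4

4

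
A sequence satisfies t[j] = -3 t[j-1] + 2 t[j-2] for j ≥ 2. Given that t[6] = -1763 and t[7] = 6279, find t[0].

Rearranging, t[j-2] = (t[j] + 3 t[j-1]) / 2.
t[5] = (6279 + 3(-1763)) / 2 = 990/2 = 495
t[4] = (-1763 + 3(495)) / 2 = -278/2 = -139
t[3] = (495 + 3(-139)) / 2 = 78/2 = 39
t[2] = (-139 + 3(39)) / 2 = -22/2 = -11
t[1] = (39 + 3(-11)) / 2 = 6/2 = 3
t[0] = (-11 + 3(3)) / 2 = -2/2 = -1

-1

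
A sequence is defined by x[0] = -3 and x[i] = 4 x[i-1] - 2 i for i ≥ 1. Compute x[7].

-63710

x[1] = 4(-3) - 2 = -14
x[2] = 4(-14) - 4 = -60
x[3] = 4(-60) - 6 = -246
x[4] = 4(-246) - 8 = -992
x[5] = 4(-992) - 10 = -3978
x[6] = 4(-3978) - 12 = -15924
x[7] = 4(-15924) - 14 = -63710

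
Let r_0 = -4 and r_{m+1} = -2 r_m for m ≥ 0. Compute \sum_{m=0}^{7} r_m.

r_1 = -2(-4) = 8
r_2 = -2(8) = -16
r_3 = -2(-16) = 32
r_4 = -2(32) = -64
r_5 = -2(-64) = 128
r_6 = -2(128) = -256
r_7 = -2(-256) = 512
Sum = (-4) + 8 + (-16) + 32 + (-64) + 128 + (-256) + 512 = 340

340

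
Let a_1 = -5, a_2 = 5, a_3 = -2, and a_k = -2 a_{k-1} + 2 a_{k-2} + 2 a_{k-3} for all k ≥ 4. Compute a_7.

a_4 = -2*(-2) + 2*5 + 2*(-5) = 4
a_5 = -2*4 + 2*(-2) + 2*5 = -2
a_6 = -2*(-2) + 2*4 + 2*(-2) = 8
a_7 = -2*8 + 2*(-2) + 2*4 = -12

-12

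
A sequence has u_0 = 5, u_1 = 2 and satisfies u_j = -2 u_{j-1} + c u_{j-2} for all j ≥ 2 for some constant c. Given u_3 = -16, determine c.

u_2 = -4 + 5c
u_3 = 8 - 8c
So 8 - 8c = -16, giving c = 3.

3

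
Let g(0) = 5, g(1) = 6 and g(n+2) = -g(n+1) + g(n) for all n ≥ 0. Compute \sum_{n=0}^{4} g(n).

g(2) = -6 + 5 = -1
g(3) = -(-1) + 6 = 7
g(4) = -7 + (-1) = -8
Sum = 5 + 6 + (-1) + 7 + (-8) = 9

9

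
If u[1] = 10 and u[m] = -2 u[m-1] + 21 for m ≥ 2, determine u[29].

The fixed point is 21/(1 + 2) = 7, so u[m] - 7 = -2(u[m-1] - 7).
Hence u[m] = 3·(-2)^{m-1} + 7.
u[29] = 3·(-2)^{28} + 7 = 3·268435456 + 7 = 805306375.

805306375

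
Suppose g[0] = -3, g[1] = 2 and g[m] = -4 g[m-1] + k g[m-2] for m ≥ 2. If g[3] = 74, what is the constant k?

3

g[2] = -8 - 3k
g[3] = 32 + 14k
So 32 + 14k = 74, giving k = 3.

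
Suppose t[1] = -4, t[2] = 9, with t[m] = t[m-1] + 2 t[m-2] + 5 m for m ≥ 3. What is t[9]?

t[3] = 9 + 2·(-4) + 15 = 16
t[4] = 16 + 2·9 + 20 = 54
t[5] = 54 + 2·16 + 25 = 111
t[6] = 111 + 2·54 + 30 = 249
t[7] = 249 + 2·111 + 35 = 506
t[8] = 506 + 2·249 + 40 = 1044
t[9] = 1044 + 2·506 + 45 = 2101

2101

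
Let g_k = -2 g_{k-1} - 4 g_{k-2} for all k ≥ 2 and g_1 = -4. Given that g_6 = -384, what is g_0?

-6

Let g_0 = z.
g_2 = 8 - 4z
g_3 = 8z
g_4 = -32
g_5 = 64 - 32z
g_6 = 64z
So 64z = -384, giving z = -6.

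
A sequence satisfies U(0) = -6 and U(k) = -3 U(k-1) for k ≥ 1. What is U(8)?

-39366

U(1) = -3(-6) = 18
U(2) = -3(18) = -54
U(3) = -3(-54) = 162
U(4) = -3(162) = -486
U(5) = -3(-486) = 1458
U(6) = -3(1458) = -4374
U(7) = -3(-4374) = 13122
U(8) = -3(13122) = -39366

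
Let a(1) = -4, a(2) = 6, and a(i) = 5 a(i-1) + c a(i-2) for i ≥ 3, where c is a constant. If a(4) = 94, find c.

4

a(3) = 30 - 4c
a(4) = 150 - 14c
So 150 - 14c = 94, giving c = 4.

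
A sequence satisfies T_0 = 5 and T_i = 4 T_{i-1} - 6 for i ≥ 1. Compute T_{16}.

12884901890

The fixed point is -6/(1 - 4) = 2, so T_i - 2 = 4(T_{i-1} - 2).
Hence T_i = 3·4^i + 2.
T_{16} = 3·4^{16} + 2 = 3·4294967296 + 2 = 12884901890.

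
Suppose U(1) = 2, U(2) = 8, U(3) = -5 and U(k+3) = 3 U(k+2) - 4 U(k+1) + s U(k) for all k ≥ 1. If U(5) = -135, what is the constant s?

U(4) = -47 + 2s
U(5) = -121 + 14s
So -121 + 14s = -135, giving s = -1.

-1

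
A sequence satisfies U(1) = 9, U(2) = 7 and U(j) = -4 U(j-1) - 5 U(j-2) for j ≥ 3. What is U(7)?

U(3) = -4*7 - 5*9 = -73
U(4) = -4*(-73) - 5*7 = 257
U(5) = -4*257 - 5*(-73) = -663
U(6) = -4*(-663) - 5*257 = 1367
U(7) = -4*1367 - 5*(-663) = -2153

-2153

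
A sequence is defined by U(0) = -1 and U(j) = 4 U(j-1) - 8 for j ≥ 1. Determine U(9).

-961192

U(1) = 4·(-1) - 8 = -12
U(2) = 4·(-12) - 8 = -56
U(3) = 4·(-56) - 8 = -232
U(4) = 4·(-232) - 8 = -936
U(5) = 4·(-936) - 8 = -3752
U(6) = 4·(-3752) - 8 = -15016
U(7) = 4·(-15016) - 8 = -60072
U(8) = 4·(-60072) - 8 = -240296
U(9) = 4·(-240296) - 8 = -961192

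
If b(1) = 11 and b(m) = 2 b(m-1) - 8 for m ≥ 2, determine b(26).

100663304

The fixed point is -8/(1 - 2) = 8, so b(m) - 8 = 2(b(m-1) - 8).
Hence b(m) = 3·2^{m-1} + 8.
b(26) = 3·2^{25} + 8 = 3·33554432 + 8 = 100663304.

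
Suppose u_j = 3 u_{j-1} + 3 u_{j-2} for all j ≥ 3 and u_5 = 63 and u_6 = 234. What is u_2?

-1

Rearranging, u_{j-2} = (u_j - 3 u_{j-1}) / 3.
u_4 = (234 - 3(63)) / 3 = 45/3 = 15
u_3 = (63 - 3(15)) / 3 = 18/3 = 6
u_2 = (15 - 3(6)) / 3 = -3/3 = -1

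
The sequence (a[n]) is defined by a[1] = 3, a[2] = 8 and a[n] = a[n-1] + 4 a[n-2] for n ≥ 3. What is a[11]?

37412

a[3] = 8 + 4(3) = 20
a[4] = 20 + 4(8) = 52
a[5] = 52 + 4(20) = 132
a[6] = 132 + 4(52) = 340
a[7] = 340 + 4(132) = 868
a[8] = 868 + 4(340) = 2228
a[9] = 2228 + 4(868) = 5700
a[10] = 5700 + 4(2228) = 14612
a[11] = 14612 + 4(5700) = 37412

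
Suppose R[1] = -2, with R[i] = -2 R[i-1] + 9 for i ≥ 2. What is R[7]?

-317

R[2] = -2*(-2) + 9 = 13
R[3] = -2*13 + 9 = -17
R[4] = -2*(-17) + 9 = 43
R[5] = -2*43 + 9 = -77
R[6] = -2*(-77) + 9 = 163
R[7] = -2*163 + 9 = -317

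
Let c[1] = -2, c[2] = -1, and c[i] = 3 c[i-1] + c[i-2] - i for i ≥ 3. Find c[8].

c[3] = 3*(-1) + (-2) - 3 = -8
c[4] = 3*(-8) + (-1) - 4 = -29
c[5] = 3*(-29) + (-8) - 5 = -100
c[6] = 3*(-100) + (-29) - 6 = -335
c[7] = 3*(-335) + (-100) - 7 = -1112
c[8] = 3*(-1112) + (-335) - 8 = -3679

-3679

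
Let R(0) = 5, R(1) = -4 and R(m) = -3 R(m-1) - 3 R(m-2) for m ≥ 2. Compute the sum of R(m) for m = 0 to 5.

R(2) = -3·(-4) - 3·5 = -3
R(3) = -3·(-3) - 3·(-4) = 21
R(4) = -3·21 - 3·(-3) = -54
R(5) = -3·(-54) - 3·21 = 99
Sum = 5 + (-4) + (-3) + 21 + (-54) + 99 = 64

64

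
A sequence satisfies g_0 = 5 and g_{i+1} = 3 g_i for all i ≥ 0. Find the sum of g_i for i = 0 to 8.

49205

g_1 = 3·5 = 15
g_2 = 3·15 = 45
g_3 = 3·45 = 135
g_4 = 3·135 = 405
g_5 = 3·405 = 1215
g_6 = 3·1215 = 3645
g_7 = 3·3645 = 10935
g_8 = 3·10935 = 32805
Sum = 5 + 15 + 45 + 135 + 405 + 1215 + 3645 + 10935 + 32805 = 49205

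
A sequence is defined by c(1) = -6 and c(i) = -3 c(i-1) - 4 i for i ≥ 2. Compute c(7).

c(2) = -3·(-6) - 8 = 10
c(3) = -3·10 - 12 = -42
c(4) = -3·(-42) - 16 = 110
c(5) = -3·110 - 20 = -350
c(6) = -3·(-350) - 24 = 1026
c(7) = -3·1026 - 28 = -3106

-3106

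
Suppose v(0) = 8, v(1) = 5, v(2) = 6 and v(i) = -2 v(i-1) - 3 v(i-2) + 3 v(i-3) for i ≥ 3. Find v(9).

-600

v(3) = -2*6 - 3*5 + 3*8 = -3
v(4) = -2*(-3) - 3*6 + 3*5 = 3
v(5) = -2*3 - 3*(-3) + 3*6 = 21
v(6) = -2*21 - 3*3 + 3*(-3) = -60
v(7) = -2*(-60) - 3*21 + 3*3 = 66
v(8) = -2*66 - 3*(-60) + 3*21 = 111
v(9) = -2*111 - 3*66 + 3*(-60) = -600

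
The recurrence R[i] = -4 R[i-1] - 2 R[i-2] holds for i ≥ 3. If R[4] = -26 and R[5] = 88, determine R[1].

Rearranging, R[i-2] = (R[i] + 4 R[i-1]) / -2.
R[3] = (88 + 4*(-26)) / -2 = -16/-2 = 8
R[2] = (-26 + 4*8) / -2 = 6/-2 = -3
R[1] = (8 + 4*(-3)) / -2 = -4/-2 = 2

2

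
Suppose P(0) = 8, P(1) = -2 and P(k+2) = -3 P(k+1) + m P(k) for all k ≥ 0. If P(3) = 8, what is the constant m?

-1

P(2) = 6 + 8m
P(3) = -18 - 26m
So -18 - 26m = 8, giving m = -1.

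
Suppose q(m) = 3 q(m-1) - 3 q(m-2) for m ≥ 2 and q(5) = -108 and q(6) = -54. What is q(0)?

2

Rearranging, q(m-2) = (q(m) - 3 q(m-1)) / -3.
q(4) = (-54 - 3·(-108)) / -3 = 270/-3 = -90
q(3) = (-108 - 3·(-90)) / -3 = 162/-3 = -54
q(2) = (-90 - 3·(-54)) / -3 = 72/-3 = -24
q(1) = (-54 - 3·(-24)) / -3 = 18/-3 = -6
q(0) = (-24 - 3·(-6)) / -3 = -6/-3 = 2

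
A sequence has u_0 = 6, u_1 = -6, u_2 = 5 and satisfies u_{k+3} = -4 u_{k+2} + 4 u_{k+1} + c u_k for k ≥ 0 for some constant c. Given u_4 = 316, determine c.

u_3 = -44 + 6c
u_4 = 196 - 30c
So 196 - 30c = 316, giving c = -4.

-4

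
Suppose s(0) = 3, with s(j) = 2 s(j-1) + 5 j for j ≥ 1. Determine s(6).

s(1) = 2(3) + 5 = 11
s(2) = 2(11) + 10 = 32
s(3) = 2(32) + 15 = 79
s(4) = 2(79) + 20 = 178
s(5) = 2(178) + 25 = 381
s(6) = 2(381) + 30 = 792

792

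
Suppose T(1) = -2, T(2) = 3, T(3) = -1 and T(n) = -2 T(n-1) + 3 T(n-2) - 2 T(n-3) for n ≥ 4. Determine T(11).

T(4) = -2*(-1) + 3*3 - 2*(-2) = 15
T(5) = -2*15 + 3*(-1) - 2*3 = -39
T(6) = -2*(-39) + 3*15 - 2*(-1) = 125
T(7) = -2*125 + 3*(-39) - 2*15 = -397
T(8) = -2*(-397) + 3*125 - 2*(-39) = 1247
T(9) = -2*1247 + 3*(-397) - 2*125 = -3935
T(10) = -2*(-3935) + 3*1247 - 2*(-397) = 12405
T(11) = -2*12405 + 3*(-3935) - 2*1247 = -39109

-39109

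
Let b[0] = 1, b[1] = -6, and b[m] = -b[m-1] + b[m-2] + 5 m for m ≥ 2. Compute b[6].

b[2] = -(-6) + 1 + 10 = 17
b[3] = -17 + (-6) + 15 = -8
b[4] = -(-8) + 17 + 20 = 45
b[5] = -45 + (-8) + 25 = -28
b[6] = -(-28) + 45 + 30 = 103

103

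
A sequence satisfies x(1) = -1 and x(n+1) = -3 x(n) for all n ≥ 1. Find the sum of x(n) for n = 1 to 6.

182

x(2) = -3(-1) = 3
x(3) = -3(3) = -9
x(4) = -3(-9) = 27
x(5) = -3(27) = -81
x(6) = -3(-81) = 243
Sum = (-1) + 3 + (-9) + 27 + (-81) + 243 = 182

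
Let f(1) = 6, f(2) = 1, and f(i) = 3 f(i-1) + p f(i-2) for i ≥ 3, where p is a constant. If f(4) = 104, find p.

f(3) = 3 + 6p
f(4) = 9 + 19p
So 9 + 19p = 104, giving p = 5.

5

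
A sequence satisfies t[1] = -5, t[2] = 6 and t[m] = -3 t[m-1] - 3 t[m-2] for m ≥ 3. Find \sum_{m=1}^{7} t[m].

79

t[3] = -3·6 - 3·(-5) = -3
t[4] = -3·(-3) - 3·6 = -9
t[5] = -3·(-9) - 3·(-3) = 36
t[6] = -3·36 - 3·(-9) = -81
t[7] = -3·(-81) - 3·36 = 135
Sum = (-5) + 6 + (-3) + (-9) + 36 + (-81) + 135 = 79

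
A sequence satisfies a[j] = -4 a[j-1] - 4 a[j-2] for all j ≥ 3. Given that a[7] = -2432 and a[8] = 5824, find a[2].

Rearranging, a[j-2] = (a[j] + 4 a[j-1]) / -4.
a[6] = (5824 + 4(-2432)) / -4 = -3904/-4 = 976
a[5] = (-2432 + 4(976)) / -4 = 1472/-4 = -368
a[4] = (976 + 4(-368)) / -4 = -496/-4 = 124
a[3] = (-368 + 4(124)) / -4 = 128/-4 = -32
a[2] = (124 + 4(-32)) / -4 = -4/-4 = 1

1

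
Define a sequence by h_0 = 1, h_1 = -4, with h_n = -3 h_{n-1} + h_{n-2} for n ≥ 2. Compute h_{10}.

h_2 = -3·(-4) + 1 = 13
h_3 = -3·13 + (-4) = -43
h_4 = -3·(-43) + 13 = 142
h_5 = -3·142 + (-43) = -469
h_6 = -3·(-469) + 142 = 1549
h_7 = -3·1549 + (-469) = -5116
h_8 = -3·(-5116) + 1549 = 16897
h_9 = -3·16897 + (-5116) = -55807
h_{10} = -3·(-55807) + 16897 = 184318

184318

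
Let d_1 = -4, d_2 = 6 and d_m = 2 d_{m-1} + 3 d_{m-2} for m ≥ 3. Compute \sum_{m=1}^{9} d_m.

4916

d_3 = 2*6 + 3*(-4) = 0
d_4 = 2*0 + 3*6 = 18
d_5 = 2*18 + 3*0 = 36
d_6 = 2*36 + 3*18 = 126
d_7 = 2*126 + 3*36 = 360
d_8 = 2*360 + 3*126 = 1098
d_9 = 2*1098 + 3*360 = 3276
Sum = (-4) + 6 + 0 + 18 + 36 + 126 + 360 + 1098 + 3276 = 4916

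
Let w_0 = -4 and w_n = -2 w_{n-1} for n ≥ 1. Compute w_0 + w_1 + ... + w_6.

w_1 = -2·(-4) = 8
w_2 = -2·8 = -16
w_3 = -2·(-16) = 32
w_4 = -2·32 = -64
w_5 = -2·(-64) = 128
w_6 = -2·128 = -256
Sum = (-4) + 8 + (-16) + 32 + (-64) + 128 + (-256) = -172

-172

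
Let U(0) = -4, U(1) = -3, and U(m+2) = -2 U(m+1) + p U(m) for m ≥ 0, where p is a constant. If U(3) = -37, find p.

-5

U(2) = 6 - 4p
U(3) = -12 + 5p
So -12 + 5p = -37, giving p = -5.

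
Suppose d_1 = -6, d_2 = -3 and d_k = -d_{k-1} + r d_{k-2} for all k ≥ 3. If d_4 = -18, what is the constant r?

-5

d_3 = 3 - 6r
d_4 = -3 + 3r
So -3 + 3r = -18, giving r = -5.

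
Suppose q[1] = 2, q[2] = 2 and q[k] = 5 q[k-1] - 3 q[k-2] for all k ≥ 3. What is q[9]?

q[3] = 5·2 - 3·2 = 4
q[4] = 5·4 - 3·2 = 14
q[5] = 5·14 - 3·4 = 58
q[6] = 5·58 - 3·14 = 248
q[7] = 5·248 - 3·58 = 1066
q[8] = 5·1066 - 3·248 = 4586
q[9] = 5·4586 - 3·1066 = 19732

19732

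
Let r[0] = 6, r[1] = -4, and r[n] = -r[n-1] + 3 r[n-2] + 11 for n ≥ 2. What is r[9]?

r[2] = -(-4) + 3·6 + 11 = 33
r[3] = -33 + 3·(-4) + 11 = -34
r[4] = -(-34) + 3·33 + 11 = 144
r[5] = -144 + 3·(-34) + 11 = -235
r[6] = -(-235) + 3·144 + 11 = 678
r[7] = -678 + 3·(-235) + 11 = -1372
r[8] = -(-1372) + 3·678 + 11 = 3417
r[9] = -3417 + 3·(-1372) + 11 = -7522

-7522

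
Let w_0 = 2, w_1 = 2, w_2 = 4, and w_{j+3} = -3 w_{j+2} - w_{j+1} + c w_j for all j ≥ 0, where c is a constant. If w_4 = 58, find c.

-5

w_3 = -14 + 2c
w_4 = 38 - 4c
So 38 - 4c = 58, giving c = -5.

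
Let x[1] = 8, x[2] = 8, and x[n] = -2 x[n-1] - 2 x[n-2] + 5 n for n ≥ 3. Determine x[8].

-122

x[3] = -2*8 - 2*8 + 15 = -17
x[4] = -2*(-17) - 2*8 + 20 = 38
x[5] = -2*38 - 2*(-17) + 25 = -17
x[6] = -2*(-17) - 2*38 + 30 = -12
x[7] = -2*(-12) - 2*(-17) + 35 = 93
x[8] = -2*93 - 2*(-12) + 40 = -122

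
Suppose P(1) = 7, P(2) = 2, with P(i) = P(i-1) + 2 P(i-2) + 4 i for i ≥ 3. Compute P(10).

P(3) = 2 + 2(7) + 12 = 28
P(4) = 28 + 2(2) + 16 = 48
P(5) = 48 + 2(28) + 20 = 124
P(6) = 124 + 2(48) + 24 = 244
P(7) = 244 + 2(124) + 28 = 520
P(8) = 520 + 2(244) + 32 = 1040
P(9) = 1040 + 2(520) + 36 = 2116
P(10) = 2116 + 2(1040) + 40 = 4236

4236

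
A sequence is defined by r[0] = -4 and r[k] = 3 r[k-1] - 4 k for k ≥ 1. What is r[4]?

-556

r[1] = 3(-4) - 4 = -16
r[2] = 3(-16) - 8 = -56
r[3] = 3(-56) - 12 = -180
r[4] = 3(-180) - 16 = -556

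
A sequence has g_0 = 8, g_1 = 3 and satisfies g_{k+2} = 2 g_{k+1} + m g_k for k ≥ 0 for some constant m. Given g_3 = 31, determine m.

g_2 = 6 + 8m
g_3 = 12 + 19m
So 12 + 19m = 31, giving m = 1.

1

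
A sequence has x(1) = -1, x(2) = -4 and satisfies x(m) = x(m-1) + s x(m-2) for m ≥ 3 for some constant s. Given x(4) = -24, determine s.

4

x(3) = -4 - s
x(4) = -4 - 5s
So -4 - 5s = -24, giving s = 4.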